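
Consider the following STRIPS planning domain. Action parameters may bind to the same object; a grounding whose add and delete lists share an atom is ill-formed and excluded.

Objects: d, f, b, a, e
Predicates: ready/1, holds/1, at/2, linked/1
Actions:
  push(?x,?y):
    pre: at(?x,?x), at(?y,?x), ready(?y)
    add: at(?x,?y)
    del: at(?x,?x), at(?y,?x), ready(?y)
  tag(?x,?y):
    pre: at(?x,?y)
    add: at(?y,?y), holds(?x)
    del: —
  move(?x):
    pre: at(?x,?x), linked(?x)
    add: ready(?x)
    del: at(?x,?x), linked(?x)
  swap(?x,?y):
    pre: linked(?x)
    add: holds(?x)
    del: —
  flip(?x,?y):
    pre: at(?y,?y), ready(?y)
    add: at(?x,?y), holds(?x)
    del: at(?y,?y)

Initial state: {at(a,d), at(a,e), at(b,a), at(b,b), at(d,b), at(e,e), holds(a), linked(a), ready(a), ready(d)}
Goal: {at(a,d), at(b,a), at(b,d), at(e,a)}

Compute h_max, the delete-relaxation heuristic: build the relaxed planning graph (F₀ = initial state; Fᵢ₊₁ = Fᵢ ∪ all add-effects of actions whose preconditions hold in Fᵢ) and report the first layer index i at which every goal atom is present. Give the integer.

1

F0 = init (10 atoms)
F1 = F0 ∪ {at(a,a), at(b,d), at(d,d), at(e,a), holds(b), holds(d), holds(e)}  (17 atoms)
goal ⊆ F1  ⇒  h_max = 1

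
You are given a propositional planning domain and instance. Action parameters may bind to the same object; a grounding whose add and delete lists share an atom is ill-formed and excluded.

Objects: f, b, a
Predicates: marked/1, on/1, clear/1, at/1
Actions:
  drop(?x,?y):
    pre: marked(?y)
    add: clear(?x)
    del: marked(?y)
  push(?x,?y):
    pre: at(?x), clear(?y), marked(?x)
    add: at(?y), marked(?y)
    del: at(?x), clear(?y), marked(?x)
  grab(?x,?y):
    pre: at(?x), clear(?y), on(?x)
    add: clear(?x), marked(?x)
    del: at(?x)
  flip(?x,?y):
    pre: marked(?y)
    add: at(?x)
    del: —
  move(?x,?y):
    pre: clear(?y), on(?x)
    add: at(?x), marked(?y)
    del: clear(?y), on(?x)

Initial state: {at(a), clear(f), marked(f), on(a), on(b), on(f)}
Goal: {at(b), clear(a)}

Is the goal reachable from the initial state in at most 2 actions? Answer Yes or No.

1. drop(a,f)  →  {at(a), clear(a), clear(f), on(a), on(b), on(f)}
2. move(b,f)  →  {at(a), at(b), clear(a), marked(f), on(a), on(f)}
optimal plan length = 2; 2 ≤ 2

Yes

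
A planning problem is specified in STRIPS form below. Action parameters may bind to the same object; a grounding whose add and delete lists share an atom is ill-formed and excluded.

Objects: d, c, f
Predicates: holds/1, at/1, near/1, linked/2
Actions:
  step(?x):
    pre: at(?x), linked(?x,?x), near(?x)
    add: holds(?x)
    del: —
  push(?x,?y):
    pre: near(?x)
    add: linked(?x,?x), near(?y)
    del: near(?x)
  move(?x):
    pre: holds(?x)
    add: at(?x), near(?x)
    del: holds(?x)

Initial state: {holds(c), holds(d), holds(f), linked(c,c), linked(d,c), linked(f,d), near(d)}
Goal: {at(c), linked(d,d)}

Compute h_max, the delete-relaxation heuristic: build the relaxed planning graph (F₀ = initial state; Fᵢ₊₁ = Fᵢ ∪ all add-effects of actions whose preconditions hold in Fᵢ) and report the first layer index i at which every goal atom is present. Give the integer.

F0 = init (7 atoms)
F1 = F0 ∪ {at(c), at(d), at(f), linked(d,d), near(c), near(f)}  (13 atoms)
goal ⊆ F1  ⇒  h_max = 1

1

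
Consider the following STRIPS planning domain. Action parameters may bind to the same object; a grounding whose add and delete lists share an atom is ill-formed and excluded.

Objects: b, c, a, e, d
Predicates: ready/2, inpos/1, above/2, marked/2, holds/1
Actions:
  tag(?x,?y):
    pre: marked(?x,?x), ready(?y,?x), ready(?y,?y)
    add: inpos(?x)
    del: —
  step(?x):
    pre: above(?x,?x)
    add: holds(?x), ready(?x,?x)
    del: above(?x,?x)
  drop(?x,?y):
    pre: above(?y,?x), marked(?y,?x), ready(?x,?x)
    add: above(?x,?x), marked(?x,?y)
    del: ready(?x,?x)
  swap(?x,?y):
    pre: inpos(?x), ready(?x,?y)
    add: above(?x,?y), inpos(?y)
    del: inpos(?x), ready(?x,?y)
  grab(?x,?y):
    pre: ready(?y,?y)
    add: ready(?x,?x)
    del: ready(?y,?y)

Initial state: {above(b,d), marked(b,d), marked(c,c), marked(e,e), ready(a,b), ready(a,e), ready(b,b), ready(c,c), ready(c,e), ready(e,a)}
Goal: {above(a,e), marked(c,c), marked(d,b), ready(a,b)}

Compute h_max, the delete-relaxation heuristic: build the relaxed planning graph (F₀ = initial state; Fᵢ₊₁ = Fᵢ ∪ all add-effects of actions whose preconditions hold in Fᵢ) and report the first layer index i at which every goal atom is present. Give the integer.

3

F0 = init (10 atoms)
F1 = F0 ∪ {inpos(c), inpos(e), ready(a,a), ready(d,d), ready(e,e)}  (15 atoms)
F2 = F1 ∪ {above(c,e), above(d,d), above(e,a), inpos(a), marked(d,b)}  (20 atoms)
F3 = F2 ∪ {above(a,b), above(a,e), holds(d), inpos(b)}  (24 atoms)
goal ⊆ F3  ⇒  h_max = 3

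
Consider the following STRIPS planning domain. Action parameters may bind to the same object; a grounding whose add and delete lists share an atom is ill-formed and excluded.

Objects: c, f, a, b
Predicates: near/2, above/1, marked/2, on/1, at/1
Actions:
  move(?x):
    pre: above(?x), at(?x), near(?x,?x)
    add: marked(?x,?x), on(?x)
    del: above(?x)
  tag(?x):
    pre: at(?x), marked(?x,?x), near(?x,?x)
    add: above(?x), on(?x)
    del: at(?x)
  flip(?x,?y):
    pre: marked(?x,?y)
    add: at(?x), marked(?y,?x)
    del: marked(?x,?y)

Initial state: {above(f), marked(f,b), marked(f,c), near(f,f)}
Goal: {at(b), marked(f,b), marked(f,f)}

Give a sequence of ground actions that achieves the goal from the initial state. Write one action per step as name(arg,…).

1. flip(f,b)  →  {above(f), at(f), marked(b,f), marked(f,c), near(f,f)}
2. move(f)  →  {at(f), marked(b,f), marked(f,c), marked(f,f), near(f,f), on(f)}
3. flip(b,f)  →  {at(b), at(f), marked(f,b), marked(f,c), marked(f,f), near(f,f), on(f)}

flip(f,b); move(f); flip(b,f)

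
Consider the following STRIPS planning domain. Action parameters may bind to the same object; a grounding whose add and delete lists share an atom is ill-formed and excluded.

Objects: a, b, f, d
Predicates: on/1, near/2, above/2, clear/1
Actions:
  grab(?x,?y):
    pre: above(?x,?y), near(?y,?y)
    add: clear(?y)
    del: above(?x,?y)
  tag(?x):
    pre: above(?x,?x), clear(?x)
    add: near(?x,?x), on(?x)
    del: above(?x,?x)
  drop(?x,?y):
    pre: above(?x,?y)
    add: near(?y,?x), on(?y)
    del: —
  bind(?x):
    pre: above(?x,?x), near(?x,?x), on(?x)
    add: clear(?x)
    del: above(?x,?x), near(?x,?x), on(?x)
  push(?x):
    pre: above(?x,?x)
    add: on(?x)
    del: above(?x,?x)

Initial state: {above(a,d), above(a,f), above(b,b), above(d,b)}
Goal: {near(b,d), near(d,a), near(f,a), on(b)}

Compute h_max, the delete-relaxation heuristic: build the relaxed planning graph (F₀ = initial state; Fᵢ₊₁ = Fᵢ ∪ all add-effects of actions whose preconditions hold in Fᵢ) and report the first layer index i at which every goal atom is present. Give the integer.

F0 = init (4 atoms)
F1 = F0 ∪ {near(b,b), near(b,d), near(d,a), near(f,a), on(b), on(d), on(f)}  (11 atoms)
goal ⊆ F1  ⇒  h_max = 1

1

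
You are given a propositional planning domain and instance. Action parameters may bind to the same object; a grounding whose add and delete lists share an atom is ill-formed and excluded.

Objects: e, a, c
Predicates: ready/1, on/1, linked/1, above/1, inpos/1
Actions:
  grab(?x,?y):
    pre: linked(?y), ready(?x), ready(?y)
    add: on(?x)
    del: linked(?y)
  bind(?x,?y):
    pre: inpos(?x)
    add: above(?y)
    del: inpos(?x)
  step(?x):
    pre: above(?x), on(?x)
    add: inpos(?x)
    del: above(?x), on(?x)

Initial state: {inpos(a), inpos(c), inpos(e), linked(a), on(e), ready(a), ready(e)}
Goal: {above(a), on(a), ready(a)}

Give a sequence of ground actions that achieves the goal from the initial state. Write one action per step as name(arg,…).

grab(a,a); bind(e,a)

1. grab(a,a)  →  {inpos(a), inpos(c), inpos(e), on(a), on(e), ready(a), ready(e)}
2. bind(e,a)  →  {above(a), inpos(a), inpos(c), on(a), on(e), ready(a), ready(e)}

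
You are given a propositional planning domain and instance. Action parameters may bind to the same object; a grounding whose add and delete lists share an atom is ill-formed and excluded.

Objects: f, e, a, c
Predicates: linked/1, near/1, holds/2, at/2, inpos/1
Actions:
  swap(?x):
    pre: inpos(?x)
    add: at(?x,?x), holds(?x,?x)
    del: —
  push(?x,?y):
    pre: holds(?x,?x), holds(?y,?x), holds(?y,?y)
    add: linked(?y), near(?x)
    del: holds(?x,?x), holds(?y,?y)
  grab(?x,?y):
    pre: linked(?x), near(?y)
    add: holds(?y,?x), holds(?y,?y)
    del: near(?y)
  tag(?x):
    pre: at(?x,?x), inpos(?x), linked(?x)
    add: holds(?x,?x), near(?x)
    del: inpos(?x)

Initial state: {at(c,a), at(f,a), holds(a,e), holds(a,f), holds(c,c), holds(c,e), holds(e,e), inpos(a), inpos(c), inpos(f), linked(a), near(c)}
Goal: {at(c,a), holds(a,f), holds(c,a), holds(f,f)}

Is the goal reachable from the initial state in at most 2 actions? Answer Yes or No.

1. swap(f)  →  {at(c,a), at(f,a), at(f,f), holds(a,e), holds(a,f), holds(c,c), holds(c,e), holds(e,e), holds(f,f), inpos(a), inpos(c), inpos(f), linked(a), near(c)}
2. grab(a,c)  →  {at(c,a), at(f,a), at(f,f), holds(a,e), holds(a,f), holds(c,a), holds(c,c), holds(c,e), holds(e,e), holds(f,f), inpos(a), inpos(c), inpos(f), linked(a)}
optimal plan length = 2; 2 ≤ 2

Yes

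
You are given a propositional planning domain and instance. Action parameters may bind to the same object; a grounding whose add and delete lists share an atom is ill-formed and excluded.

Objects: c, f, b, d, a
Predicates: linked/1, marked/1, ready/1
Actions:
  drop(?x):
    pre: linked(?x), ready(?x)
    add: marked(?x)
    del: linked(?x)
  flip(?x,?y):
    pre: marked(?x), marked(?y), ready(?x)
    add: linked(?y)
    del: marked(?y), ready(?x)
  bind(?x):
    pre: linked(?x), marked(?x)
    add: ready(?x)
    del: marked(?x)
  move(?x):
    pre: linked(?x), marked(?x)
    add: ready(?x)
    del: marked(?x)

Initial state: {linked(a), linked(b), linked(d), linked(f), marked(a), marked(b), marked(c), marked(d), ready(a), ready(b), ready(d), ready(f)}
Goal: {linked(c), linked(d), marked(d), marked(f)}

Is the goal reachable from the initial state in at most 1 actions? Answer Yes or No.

1. drop(f)  →  {linked(a), linked(b), linked(d), marked(a), marked(b), marked(c), marked(d), marked(f), ready(a), ready(b), ready(d), ready(f)}
2. flip(f,c)  →  {linked(a), linked(b), linked(c), linked(d), marked(a), marked(b), marked(d), marked(f), ready(a), ready(b), ready(d)}
optimal plan length = 2; 2 > 1

No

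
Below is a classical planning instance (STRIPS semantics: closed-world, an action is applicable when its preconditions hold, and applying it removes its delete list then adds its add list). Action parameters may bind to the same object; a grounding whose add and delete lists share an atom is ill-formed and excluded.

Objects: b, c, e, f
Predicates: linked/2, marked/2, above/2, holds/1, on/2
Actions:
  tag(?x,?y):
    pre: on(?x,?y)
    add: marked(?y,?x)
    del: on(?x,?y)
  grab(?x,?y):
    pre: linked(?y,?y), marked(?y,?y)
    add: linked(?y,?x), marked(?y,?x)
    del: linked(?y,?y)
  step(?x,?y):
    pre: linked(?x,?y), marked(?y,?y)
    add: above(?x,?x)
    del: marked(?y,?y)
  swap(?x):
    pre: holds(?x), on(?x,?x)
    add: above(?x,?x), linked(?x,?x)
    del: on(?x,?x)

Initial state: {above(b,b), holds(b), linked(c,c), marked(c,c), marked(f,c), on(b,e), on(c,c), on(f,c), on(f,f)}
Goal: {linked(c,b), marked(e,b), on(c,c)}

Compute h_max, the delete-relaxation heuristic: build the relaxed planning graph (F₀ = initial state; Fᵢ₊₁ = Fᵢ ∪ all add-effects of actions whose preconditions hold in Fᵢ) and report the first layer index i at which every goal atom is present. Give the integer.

1

F0 = init (9 atoms)
F1 = F0 ∪ {above(c,c), linked(c,b), linked(c,e), linked(c,f), marked(c,b), marked(c,e), marked(c,f), marked(e,b), marked(f,f)}  (18 atoms)
goal ⊆ F1  ⇒  h_max = 1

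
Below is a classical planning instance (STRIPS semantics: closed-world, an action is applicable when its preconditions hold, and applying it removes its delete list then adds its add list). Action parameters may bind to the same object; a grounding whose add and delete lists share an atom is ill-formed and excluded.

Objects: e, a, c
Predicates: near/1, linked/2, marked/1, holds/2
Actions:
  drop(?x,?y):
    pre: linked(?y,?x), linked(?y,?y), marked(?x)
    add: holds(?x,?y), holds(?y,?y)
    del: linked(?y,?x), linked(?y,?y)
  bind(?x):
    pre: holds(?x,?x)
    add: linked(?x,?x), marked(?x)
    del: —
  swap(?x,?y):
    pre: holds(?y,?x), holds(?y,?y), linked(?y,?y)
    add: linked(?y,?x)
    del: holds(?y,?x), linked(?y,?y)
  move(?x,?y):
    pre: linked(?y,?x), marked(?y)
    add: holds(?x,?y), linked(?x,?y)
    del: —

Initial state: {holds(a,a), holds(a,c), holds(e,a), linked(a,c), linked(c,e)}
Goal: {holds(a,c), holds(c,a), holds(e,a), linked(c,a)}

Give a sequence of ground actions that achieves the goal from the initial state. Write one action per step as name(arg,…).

bind(a); move(c,a)

1. bind(a)  →  {holds(a,a), holds(a,c), holds(e,a), linked(a,a), linked(a,c), linked(c,e), marked(a)}
2. move(c,a)  →  {holds(a,a), holds(a,c), holds(c,a), holds(e,a), linked(a,a), linked(a,c), linked(c,a), linked(c,e), marked(a)}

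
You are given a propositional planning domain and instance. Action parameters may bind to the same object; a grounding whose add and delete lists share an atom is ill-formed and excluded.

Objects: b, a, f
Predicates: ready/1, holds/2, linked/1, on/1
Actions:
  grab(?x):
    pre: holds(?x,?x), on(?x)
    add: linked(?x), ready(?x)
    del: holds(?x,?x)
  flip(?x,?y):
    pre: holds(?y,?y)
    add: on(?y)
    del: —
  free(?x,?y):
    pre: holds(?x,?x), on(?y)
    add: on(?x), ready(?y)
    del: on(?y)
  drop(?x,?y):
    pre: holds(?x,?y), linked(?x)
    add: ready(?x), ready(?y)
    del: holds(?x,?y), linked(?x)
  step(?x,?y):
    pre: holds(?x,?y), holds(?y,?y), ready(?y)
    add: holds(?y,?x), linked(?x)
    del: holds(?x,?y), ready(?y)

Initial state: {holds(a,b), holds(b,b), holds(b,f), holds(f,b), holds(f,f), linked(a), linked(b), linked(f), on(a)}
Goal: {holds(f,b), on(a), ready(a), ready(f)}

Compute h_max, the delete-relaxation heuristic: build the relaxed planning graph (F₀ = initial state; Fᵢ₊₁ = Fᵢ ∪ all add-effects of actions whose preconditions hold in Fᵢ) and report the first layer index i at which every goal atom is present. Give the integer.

1

F0 = init (9 atoms)
F1 = F0 ∪ {on(b), on(f), ready(a), ready(b), ready(f)}  (14 atoms)
goal ⊆ F1  ⇒  h_max = 1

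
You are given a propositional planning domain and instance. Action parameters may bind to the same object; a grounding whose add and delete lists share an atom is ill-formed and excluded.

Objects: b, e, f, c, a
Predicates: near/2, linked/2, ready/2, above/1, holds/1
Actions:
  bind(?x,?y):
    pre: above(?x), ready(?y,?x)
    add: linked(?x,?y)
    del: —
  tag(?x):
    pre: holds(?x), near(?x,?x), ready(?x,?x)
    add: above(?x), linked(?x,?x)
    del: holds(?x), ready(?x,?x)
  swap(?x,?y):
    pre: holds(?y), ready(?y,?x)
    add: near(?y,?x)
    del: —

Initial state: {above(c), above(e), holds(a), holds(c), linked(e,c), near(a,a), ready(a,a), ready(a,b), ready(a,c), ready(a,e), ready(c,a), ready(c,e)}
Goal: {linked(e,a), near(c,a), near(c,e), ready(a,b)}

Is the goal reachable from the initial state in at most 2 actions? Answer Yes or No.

No

1. bind(e,a)  →  {above(c), above(e), holds(a), holds(c), linked(e,a), linked(e,c), near(a,a), ready(a,a), ready(a,b), ready(a,c), ready(a,e), ready(c,a), ready(c,e)}
2. swap(e,c)  →  {above(c), above(e), holds(a), holds(c), linked(e,a), linked(e,c), near(a,a), near(c,e), ready(a,a), ready(a,b), ready(a,c), ready(a,e), ready(c,a), ready(c,e)}
3. swap(a,c)  →  {above(c), above(e), holds(a), holds(c), linked(e,a), linked(e,c), near(a,a), near(c,a), near(c,e), ready(a,a), ready(a,b), ready(a,c), ready(a,e), ready(c,a), ready(c,e)}
optimal plan length = 3; 3 > 2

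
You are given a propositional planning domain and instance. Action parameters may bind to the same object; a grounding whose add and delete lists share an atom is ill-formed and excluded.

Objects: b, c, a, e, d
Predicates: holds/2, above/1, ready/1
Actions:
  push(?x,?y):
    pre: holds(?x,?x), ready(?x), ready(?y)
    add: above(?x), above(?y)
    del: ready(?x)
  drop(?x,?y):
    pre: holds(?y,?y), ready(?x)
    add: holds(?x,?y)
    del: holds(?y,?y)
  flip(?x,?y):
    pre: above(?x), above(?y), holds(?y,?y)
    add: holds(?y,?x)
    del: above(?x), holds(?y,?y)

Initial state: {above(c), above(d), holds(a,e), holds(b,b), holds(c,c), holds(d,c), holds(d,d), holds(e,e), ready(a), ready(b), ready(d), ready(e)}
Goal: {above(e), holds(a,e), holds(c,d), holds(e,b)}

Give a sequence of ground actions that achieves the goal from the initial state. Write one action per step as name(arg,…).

push(b,e); drop(e,b); flip(d,c)

1. push(b,e)  →  {above(b), above(c), above(d), above(e), holds(a,e), holds(b,b), holds(c,c), holds(d,c), holds(d,d), holds(e,e), ready(a), ready(d), ready(e)}
2. drop(e,b)  →  {above(b), above(c), above(d), above(e), holds(a,e), holds(c,c), holds(d,c), holds(d,d), holds(e,b), holds(e,e), ready(a), ready(d), ready(e)}
3. flip(d,c)  →  {above(b), above(c), above(e), holds(a,e), holds(c,d), holds(d,c), holds(d,d), holds(e,b), holds(e,e), ready(a), ready(d), ready(e)}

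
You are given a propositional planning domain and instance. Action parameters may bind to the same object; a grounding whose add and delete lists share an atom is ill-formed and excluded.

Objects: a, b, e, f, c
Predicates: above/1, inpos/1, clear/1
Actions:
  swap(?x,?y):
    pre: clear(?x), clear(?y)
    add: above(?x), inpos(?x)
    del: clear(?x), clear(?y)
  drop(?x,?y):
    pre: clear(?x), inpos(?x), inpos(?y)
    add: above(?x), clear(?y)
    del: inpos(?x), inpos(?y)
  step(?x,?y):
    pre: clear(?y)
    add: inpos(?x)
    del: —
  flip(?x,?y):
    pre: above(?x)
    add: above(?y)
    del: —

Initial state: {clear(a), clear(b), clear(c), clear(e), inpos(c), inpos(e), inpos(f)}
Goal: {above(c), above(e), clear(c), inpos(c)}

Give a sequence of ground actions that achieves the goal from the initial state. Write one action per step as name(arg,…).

swap(e,a); flip(e,c)

1. swap(e,a)  →  {above(e), clear(b), clear(c), inpos(c), inpos(e), inpos(f)}
2. flip(e,c)  →  {above(c), above(e), clear(b), clear(c), inpos(c), inpos(e), inpos(f)}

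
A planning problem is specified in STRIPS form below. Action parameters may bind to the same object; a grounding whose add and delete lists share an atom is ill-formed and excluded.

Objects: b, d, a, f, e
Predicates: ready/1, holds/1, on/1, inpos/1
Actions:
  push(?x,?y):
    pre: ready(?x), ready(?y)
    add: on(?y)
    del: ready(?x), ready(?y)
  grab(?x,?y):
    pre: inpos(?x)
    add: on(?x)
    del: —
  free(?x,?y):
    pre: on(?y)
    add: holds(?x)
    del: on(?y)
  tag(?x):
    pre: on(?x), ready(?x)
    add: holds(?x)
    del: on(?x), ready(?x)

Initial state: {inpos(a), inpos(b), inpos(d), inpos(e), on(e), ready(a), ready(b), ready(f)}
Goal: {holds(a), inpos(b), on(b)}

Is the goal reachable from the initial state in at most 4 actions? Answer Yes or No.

1. push(b,b)  →  {inpos(a), inpos(b), inpos(d), inpos(e), on(b), on(e), ready(a), ready(f)}
2. free(a,e)  →  {holds(a), inpos(a), inpos(b), inpos(d), inpos(e), on(b), ready(a), ready(f)}
optimal plan length = 2; 2 ≤ 4

Yes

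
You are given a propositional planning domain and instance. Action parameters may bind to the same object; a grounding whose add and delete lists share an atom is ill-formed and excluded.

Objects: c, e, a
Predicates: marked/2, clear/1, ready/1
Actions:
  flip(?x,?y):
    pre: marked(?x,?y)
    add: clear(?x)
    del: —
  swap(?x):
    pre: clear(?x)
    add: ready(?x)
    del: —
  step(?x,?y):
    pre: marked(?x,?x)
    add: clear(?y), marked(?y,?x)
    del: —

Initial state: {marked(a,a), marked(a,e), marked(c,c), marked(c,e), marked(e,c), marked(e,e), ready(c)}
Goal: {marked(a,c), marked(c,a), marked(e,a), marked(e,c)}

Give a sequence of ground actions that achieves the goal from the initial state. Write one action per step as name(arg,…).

1. step(c,a)  →  {clear(a), marked(a,a), marked(a,c), marked(a,e), marked(c,c), marked(c,e), marked(e,c), marked(e,e), ready(c)}
2. step(a,c)  →  {clear(a), clear(c), marked(a,a), marked(a,c), marked(a,e), marked(c,a), marked(c,c), marked(c,e), marked(e,c), marked(e,e), ready(c)}
3. step(a,e)  →  {clear(a), clear(c), clear(e), marked(a,a), marked(a,c), marked(a,e), marked(c,a), marked(c,c), marked(c,e), marked(e,a), marked(e,c), marked(e,e), ready(c)}

step(c,a); step(a,c); step(a,e)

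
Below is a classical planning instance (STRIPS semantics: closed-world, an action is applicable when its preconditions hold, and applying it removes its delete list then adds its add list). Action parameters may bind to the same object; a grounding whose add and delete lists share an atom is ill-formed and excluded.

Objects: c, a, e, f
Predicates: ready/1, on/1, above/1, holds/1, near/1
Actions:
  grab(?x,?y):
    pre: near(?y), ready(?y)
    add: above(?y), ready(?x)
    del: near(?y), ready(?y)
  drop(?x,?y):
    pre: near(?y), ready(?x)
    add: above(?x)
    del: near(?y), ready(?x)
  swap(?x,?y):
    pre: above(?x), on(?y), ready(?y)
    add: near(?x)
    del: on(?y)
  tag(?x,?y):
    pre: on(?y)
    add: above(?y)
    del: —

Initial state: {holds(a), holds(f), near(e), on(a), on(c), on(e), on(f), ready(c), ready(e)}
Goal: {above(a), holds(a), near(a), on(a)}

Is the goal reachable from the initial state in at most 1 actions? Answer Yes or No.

1. tag(c,a)  →  {above(a), holds(a), holds(f), near(e), on(a), on(c), on(e), on(f), ready(c), ready(e)}
2. swap(a,c)  →  {above(a), holds(a), holds(f), near(a), near(e), on(a), on(e), on(f), ready(c), ready(e)}
optimal plan length = 2; 2 > 1

No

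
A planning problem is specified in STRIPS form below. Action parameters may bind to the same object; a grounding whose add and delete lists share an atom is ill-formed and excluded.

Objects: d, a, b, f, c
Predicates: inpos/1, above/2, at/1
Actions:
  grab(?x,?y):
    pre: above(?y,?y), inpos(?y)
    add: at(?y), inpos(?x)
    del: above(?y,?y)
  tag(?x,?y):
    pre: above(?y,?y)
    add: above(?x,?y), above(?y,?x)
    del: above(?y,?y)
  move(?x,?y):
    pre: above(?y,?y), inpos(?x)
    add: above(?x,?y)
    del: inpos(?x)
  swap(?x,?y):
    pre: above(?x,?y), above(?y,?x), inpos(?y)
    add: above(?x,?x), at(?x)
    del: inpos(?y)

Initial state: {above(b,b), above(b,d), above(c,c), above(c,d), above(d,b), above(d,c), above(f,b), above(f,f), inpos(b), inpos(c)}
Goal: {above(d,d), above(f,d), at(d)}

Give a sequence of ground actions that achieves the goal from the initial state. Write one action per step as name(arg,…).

tag(d,f); swap(d,b)

1. tag(d,f)  →  {above(b,b), above(b,d), above(c,c), above(c,d), above(d,b), above(d,c), above(d,f), above(f,b), above(f,d), inpos(b), inpos(c)}
2. swap(d,b)  →  {above(b,b), above(b,d), above(c,c), above(c,d), above(d,b), above(d,c), above(d,d), above(d,f), above(f,b), above(f,d), at(d), inpos(c)}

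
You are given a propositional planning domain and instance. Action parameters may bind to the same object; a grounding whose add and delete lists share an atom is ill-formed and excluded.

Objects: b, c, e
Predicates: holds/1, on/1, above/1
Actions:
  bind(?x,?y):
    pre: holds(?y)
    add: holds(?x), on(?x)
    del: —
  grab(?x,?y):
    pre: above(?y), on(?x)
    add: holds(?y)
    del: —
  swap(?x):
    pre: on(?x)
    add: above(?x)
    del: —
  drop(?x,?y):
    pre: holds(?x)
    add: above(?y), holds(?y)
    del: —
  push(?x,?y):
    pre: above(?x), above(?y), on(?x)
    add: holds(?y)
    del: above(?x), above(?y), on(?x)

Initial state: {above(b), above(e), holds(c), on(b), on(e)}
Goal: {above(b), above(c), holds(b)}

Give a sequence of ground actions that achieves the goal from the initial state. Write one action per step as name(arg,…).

bind(b,c); drop(b,c)

1. bind(b,c)  →  {above(b), above(e), holds(b), holds(c), on(b), on(e)}
2. drop(b,c)  →  {above(b), above(c), above(e), holds(b), holds(c), on(b), on(e)}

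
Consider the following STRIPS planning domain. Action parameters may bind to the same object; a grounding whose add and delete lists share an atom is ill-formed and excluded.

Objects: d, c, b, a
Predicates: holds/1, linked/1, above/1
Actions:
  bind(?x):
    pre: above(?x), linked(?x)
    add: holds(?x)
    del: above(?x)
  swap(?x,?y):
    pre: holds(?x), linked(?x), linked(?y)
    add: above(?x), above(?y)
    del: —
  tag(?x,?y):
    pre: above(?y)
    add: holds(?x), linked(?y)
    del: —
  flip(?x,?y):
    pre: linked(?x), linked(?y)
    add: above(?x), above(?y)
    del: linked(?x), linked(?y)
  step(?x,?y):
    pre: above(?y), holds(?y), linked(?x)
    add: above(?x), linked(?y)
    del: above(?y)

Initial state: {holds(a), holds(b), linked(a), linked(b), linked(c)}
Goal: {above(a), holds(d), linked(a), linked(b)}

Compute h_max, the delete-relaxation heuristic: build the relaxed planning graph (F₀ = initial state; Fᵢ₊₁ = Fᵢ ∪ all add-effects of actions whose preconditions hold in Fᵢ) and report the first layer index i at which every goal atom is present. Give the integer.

2

F0 = init (5 atoms)
F1 = F0 ∪ {above(a), above(b), above(c)}  (8 atoms)
F2 = F1 ∪ {holds(c), holds(d)}  (10 atoms)
goal ⊆ F2  ⇒  h_max = 2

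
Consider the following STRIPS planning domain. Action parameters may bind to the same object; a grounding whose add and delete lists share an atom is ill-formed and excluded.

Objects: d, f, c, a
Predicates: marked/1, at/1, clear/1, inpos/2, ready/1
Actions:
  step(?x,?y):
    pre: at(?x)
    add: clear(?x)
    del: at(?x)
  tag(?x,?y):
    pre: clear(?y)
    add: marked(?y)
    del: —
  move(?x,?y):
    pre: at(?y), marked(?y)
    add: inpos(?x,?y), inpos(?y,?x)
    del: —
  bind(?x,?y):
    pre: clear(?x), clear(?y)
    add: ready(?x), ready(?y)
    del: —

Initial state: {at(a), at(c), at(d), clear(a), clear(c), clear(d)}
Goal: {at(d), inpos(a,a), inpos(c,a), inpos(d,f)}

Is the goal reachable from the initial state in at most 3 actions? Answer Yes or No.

No

1. tag(d,d)  →  {at(a), at(c), at(d), clear(a), clear(c), clear(d), marked(d)}
2. tag(d,a)  →  {at(a), at(c), at(d), clear(a), clear(c), clear(d), marked(a), marked(d)}
3. move(f,d)  →  {at(a), at(c), at(d), clear(a), clear(c), clear(d), inpos(d,f), inpos(f,d), marked(a), marked(d)}
4. move(c,a)  →  {at(a), at(c), at(d), clear(a), clear(c), clear(d), inpos(a,c), inpos(c,a), inpos(d,f), inpos(f,d), marked(a), marked(d)}
5. move(a,a)  →  {at(a), at(c), at(d), clear(a), clear(c), clear(d), inpos(a,a), inpos(a,c), inpos(c,a), inpos(d,f), inpos(f,d), marked(a), marked(d)}
optimal plan length = 5; 5 > 3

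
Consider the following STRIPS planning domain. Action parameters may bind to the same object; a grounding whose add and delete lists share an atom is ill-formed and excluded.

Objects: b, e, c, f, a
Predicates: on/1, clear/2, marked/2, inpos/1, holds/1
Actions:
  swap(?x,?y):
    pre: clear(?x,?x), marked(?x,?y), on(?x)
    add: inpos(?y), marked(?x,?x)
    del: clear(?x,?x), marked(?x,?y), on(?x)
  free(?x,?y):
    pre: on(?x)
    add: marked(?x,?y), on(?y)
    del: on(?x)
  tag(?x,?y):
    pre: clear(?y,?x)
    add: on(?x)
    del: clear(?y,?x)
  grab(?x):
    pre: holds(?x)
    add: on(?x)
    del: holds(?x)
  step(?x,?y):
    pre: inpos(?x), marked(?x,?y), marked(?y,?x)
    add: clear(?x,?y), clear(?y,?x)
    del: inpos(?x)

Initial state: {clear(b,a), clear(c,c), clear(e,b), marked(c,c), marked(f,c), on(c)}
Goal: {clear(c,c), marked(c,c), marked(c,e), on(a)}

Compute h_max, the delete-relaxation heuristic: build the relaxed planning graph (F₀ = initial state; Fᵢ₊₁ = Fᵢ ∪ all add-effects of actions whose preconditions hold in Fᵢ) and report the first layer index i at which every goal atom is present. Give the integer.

F0 = init (6 atoms)
F1 = F0 ∪ {marked(c,a), marked(c,b), marked(c,e), marked(c,f), on(a), on(b), on(e), on(f)}  (14 atoms)
goal ⊆ F1  ⇒  h_max = 1

1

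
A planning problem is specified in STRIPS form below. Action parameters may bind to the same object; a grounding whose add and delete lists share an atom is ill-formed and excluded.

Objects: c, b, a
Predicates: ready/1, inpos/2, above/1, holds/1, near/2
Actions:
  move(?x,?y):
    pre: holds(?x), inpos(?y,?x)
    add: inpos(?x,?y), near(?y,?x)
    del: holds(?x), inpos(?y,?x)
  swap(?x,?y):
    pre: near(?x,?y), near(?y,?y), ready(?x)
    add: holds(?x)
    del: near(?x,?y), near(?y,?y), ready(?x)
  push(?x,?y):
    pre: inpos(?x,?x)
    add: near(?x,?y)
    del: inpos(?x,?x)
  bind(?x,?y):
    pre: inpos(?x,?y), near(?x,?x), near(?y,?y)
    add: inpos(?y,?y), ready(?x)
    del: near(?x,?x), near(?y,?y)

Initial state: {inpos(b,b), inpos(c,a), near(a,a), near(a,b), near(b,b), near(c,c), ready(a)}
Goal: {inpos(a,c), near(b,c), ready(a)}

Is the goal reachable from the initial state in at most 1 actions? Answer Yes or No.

No

1. swap(a,b)  →  {holds(a), inpos(b,b), inpos(c,a), near(a,a), near(c,c)}
2. move(a,c)  →  {inpos(a,c), inpos(b,b), near(a,a), near(c,a), near(c,c)}
3. push(b,c)  →  {inpos(a,c), near(a,a), near(b,c), near(c,a), near(c,c)}
4. bind(a,c)  →  {inpos(a,c), inpos(c,c), near(b,c), near(c,a), ready(a)}
optimal plan length = 4; 4 > 1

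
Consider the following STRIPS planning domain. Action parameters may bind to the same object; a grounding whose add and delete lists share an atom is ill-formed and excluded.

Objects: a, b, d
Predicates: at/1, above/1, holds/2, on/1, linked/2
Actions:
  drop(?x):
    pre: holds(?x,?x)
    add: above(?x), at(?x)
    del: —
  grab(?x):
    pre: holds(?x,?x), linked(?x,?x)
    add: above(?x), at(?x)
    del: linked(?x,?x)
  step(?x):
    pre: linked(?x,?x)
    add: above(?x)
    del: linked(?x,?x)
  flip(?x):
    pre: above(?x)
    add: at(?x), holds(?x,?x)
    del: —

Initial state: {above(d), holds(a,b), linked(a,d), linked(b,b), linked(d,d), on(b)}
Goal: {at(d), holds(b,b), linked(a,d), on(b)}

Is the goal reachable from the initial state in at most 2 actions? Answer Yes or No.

No

1. step(b)  →  {above(b), above(d), holds(a,b), linked(a,d), linked(d,d), on(b)}
2. flip(b)  →  {above(b), above(d), at(b), holds(a,b), holds(b,b), linked(a,d), linked(d,d), on(b)}
3. flip(d)  →  {above(b), above(d), at(b), at(d), holds(a,b), holds(b,b), holds(d,d), linked(a,d), linked(d,d), on(b)}
optimal plan length = 3; 3 > 2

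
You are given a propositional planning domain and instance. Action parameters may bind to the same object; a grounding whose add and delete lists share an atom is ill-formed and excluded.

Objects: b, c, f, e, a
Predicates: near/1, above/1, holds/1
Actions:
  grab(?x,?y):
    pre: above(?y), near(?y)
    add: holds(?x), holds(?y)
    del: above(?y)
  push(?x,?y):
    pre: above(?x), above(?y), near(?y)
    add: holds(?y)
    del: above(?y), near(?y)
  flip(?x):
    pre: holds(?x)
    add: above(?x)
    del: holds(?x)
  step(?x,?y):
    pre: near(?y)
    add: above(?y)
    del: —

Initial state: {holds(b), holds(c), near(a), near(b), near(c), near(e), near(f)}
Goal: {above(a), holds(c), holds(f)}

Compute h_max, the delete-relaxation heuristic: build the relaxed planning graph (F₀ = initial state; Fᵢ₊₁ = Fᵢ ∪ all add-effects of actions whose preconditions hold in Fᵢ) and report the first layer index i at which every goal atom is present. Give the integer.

2

F0 = init (7 atoms)
F1 = F0 ∪ {above(a), above(b), above(c), above(e), above(f)}  (12 atoms)
F2 = F1 ∪ {holds(a), holds(e), holds(f)}  (15 atoms)
goal ⊆ F2  ⇒  h_max = 2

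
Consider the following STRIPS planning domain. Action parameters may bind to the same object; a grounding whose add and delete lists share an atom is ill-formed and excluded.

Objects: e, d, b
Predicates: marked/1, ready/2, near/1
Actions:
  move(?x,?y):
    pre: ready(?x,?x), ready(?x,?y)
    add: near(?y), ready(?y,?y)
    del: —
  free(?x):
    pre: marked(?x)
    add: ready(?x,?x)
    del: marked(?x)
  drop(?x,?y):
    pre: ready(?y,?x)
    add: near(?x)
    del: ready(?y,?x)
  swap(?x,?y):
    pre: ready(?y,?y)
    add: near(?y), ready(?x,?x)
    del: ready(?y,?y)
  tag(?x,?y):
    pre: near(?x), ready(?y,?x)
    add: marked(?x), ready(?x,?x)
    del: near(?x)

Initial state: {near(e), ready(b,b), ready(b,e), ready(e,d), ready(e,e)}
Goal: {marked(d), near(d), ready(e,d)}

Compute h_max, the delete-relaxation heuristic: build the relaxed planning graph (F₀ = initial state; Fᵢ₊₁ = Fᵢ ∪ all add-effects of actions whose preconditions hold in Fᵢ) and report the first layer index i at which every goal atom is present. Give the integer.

F0 = init (5 atoms)
F1 = F0 ∪ {marked(e), near(b), near(d), ready(d,d)}  (9 atoms)
F2 = F1 ∪ {marked(b), marked(d)}  (11 atoms)
goal ⊆ F2  ⇒  h_max = 2

2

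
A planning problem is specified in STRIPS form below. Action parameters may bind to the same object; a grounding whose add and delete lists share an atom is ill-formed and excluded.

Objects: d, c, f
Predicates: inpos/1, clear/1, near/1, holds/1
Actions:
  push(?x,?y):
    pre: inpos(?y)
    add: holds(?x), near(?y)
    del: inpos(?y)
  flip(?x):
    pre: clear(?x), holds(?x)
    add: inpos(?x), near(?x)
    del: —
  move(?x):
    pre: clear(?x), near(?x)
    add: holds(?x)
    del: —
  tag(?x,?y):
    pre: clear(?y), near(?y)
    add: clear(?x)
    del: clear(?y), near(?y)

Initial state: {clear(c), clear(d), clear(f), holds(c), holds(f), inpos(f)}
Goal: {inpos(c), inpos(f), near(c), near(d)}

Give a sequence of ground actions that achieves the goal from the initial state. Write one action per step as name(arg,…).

push(d,f); flip(d); flip(c); flip(f)

1. push(d,f)  →  {clear(c), clear(d), clear(f), holds(c), holds(d), holds(f), near(f)}
2. flip(d)  →  {clear(c), clear(d), clear(f), holds(c), holds(d), holds(f), inpos(d), near(d), near(f)}
3. flip(c)  →  {clear(c), clear(d), clear(f), holds(c), holds(d), holds(f), inpos(c), inpos(d), near(c), near(d), near(f)}
4. flip(f)  →  {clear(c), clear(d), clear(f), holds(c), holds(d), holds(f), inpos(c), inpos(d), inpos(f), near(c), near(d), near(f)}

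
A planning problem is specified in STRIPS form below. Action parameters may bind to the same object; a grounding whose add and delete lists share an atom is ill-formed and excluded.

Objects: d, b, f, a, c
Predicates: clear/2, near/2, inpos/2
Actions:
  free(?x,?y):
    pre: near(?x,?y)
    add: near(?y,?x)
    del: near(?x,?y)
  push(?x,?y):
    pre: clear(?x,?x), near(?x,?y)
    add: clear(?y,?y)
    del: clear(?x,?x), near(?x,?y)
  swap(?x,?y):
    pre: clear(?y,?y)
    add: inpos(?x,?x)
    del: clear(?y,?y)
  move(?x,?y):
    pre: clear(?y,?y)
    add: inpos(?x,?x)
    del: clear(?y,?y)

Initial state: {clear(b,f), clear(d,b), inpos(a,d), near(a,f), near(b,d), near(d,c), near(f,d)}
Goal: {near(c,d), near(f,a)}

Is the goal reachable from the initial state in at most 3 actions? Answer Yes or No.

Yes

1. free(d,c)  →  {clear(b,f), clear(d,b), inpos(a,d), near(a,f), near(b,d), near(c,d), near(f,d)}
2. free(a,f)  →  {clear(b,f), clear(d,b), inpos(a,d), near(b,d), near(c,d), near(f,a), near(f,d)}
optimal plan length = 2; 2 ≤ 3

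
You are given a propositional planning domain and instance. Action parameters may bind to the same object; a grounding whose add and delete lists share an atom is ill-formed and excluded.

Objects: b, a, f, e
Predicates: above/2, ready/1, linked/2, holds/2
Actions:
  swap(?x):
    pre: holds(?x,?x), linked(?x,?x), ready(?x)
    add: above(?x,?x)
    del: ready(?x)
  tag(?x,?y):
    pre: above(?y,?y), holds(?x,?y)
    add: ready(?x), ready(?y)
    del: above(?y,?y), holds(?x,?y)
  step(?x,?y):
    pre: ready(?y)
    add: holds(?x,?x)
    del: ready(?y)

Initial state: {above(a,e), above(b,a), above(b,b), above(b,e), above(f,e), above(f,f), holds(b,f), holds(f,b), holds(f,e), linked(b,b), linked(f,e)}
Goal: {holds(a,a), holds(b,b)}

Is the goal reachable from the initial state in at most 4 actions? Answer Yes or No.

1. tag(b,f)  →  {above(a,e), above(b,a), above(b,b), above(b,e), above(f,e), holds(f,b), holds(f,e), linked(b,b), linked(f,e), ready(b), ready(f)}
2. step(b,b)  →  {above(a,e), above(b,a), above(b,b), above(b,e), above(f,e), holds(b,b), holds(f,b), holds(f,e), linked(b,b), linked(f,e), ready(f)}
3. step(a,f)  →  {above(a,e), above(b,a), above(b,b), above(b,e), above(f,e), holds(a,a), holds(b,b), holds(f,b), holds(f,e), linked(b,b), linked(f,e)}
optimal plan length = 3; 3 ≤ 4

Yes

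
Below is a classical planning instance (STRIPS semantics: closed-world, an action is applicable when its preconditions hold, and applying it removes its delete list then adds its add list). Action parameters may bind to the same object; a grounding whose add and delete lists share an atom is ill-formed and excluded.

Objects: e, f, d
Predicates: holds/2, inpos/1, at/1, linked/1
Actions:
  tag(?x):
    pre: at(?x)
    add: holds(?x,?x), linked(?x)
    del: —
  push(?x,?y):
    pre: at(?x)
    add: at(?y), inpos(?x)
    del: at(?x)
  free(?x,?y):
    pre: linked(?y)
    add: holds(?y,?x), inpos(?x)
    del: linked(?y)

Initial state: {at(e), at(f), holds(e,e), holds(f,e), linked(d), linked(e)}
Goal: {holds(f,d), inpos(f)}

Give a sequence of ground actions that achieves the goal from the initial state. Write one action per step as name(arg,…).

1. tag(f)  →  {at(e), at(f), holds(e,e), holds(f,e), holds(f,f), linked(d), linked(e), linked(f)}
2. push(f,e)  →  {at(e), holds(e,e), holds(f,e), holds(f,f), inpos(f), linked(d), linked(e), linked(f)}
3. free(d,f)  →  {at(e), holds(e,e), holds(f,d), holds(f,e), holds(f,f), inpos(d), inpos(f), linked(d), linked(e)}

tag(f); push(f,e); free(d,f)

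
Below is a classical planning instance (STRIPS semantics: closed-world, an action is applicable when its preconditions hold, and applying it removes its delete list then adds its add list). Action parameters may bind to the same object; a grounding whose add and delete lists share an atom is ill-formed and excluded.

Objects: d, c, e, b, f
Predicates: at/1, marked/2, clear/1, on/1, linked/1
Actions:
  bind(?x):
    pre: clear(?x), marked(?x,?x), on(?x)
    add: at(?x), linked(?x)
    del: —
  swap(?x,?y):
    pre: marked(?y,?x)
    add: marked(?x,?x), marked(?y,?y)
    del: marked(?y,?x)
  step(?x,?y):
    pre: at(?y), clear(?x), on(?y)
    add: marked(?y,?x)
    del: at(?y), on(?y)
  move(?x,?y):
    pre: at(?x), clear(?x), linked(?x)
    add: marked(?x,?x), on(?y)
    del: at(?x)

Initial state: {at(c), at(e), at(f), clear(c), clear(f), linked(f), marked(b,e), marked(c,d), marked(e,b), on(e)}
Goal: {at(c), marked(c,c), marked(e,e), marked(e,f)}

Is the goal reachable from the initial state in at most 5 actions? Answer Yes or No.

1. swap(d,c)  →  {at(c), at(e), at(f), clear(c), clear(f), linked(f), marked(b,e), marked(c,c), marked(d,d), marked(e,b), on(e)}
2. swap(e,b)  →  {at(c), at(e), at(f), clear(c), clear(f), linked(f), marked(b,b), marked(c,c), marked(d,d), marked(e,b), marked(e,e), on(e)}
3. step(f,e)  →  {at(c), at(f), clear(c), clear(f), linked(f), marked(b,b), marked(c,c), marked(d,d), marked(e,b), marked(e,e), marked(e,f)}
optimal plan length = 3; 3 ≤ 5

Yes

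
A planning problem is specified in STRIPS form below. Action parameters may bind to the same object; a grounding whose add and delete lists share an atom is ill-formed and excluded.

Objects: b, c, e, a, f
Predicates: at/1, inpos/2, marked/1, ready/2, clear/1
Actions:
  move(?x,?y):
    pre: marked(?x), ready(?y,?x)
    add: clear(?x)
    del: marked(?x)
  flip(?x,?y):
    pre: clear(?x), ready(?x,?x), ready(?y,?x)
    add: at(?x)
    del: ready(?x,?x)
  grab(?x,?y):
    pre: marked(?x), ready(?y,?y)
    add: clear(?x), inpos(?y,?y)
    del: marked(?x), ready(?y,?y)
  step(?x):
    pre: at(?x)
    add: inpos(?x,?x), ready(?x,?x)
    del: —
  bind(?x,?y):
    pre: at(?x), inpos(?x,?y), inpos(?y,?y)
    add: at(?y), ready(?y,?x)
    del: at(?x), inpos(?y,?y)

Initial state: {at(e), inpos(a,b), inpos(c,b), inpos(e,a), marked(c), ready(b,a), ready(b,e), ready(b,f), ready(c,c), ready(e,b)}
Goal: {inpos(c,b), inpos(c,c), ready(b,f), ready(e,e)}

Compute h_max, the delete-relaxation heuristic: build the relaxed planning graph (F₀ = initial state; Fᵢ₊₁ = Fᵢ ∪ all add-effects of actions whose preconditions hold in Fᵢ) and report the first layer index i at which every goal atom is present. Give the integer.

F0 = init (10 atoms)
F1 = F0 ∪ {clear(c), inpos(c,c), inpos(e,e), ready(e,e)}  (14 atoms)
goal ⊆ F1  ⇒  h_max = 1

1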